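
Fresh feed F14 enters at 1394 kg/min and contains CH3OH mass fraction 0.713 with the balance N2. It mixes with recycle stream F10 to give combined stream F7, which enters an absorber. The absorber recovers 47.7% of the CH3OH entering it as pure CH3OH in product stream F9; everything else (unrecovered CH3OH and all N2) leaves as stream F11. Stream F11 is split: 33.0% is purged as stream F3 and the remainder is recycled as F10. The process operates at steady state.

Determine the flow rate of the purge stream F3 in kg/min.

664.2 kg/min

N2 enters only via F14 and leaves only via the purge: 1394×0.287 = 0.330×(N2 in F11), and the absorber passes all N2, so N2 in F7 = N2 in F11 = 1212.4 kg/min.
CH3OH in F7: m_A = 1394×0.713 + (1−0.330)·(1−0.477)·m_A, so m_A = 993.92/0.6496 = 1530.1 kg/min.
F11 = (1−0.477)×1530.1 + 1212.4 = 2012.6 kg/min.
Purge F3 = 0.330×2012.6 = 664.15 kg/min.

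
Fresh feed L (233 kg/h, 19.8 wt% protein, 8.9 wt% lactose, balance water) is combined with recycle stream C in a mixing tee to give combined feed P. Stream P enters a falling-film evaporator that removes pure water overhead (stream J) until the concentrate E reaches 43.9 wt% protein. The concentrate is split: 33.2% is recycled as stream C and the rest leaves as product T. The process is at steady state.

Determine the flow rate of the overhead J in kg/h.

Overall protein balance (none leaves overhead): protein in fresh feed = protein in product, i.e. 233×0.198 = (1−0.332)·E·0.439.
E = 46.134/(0.439×0.668) = 157.32 kg/h.
Recycle C = 0.332×157.32 = 52.23 kg/h.
Combined feed P = 233 + 52.23 = 285.23 kg/h.
Overhead J = P − E = 285.23 − 157.32 = 127.91 kg/h.

127.9 kg/h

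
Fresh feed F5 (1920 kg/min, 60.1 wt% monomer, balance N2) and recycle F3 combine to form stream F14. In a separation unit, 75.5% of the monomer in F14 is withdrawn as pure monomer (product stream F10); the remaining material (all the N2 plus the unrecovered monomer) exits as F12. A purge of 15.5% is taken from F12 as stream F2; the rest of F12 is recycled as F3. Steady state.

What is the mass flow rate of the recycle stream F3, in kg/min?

N2 enters only via F5 and leaves only via the purge: 1920×0.399 = 0.155×(N2 in F12), and the separation unit passes all N2, so N2 in F14 = N2 in F12 = 4942.5 kg/min.
monomer in F14: m_A = 1920×0.601 + (1−0.155)·(1−0.755)·m_A, so m_A = 1153.9/0.7930 = 1455.2 kg/min.
F12 = (1−0.755)×1455.2 + 4942.5 = 5299 kg/min.
Recycle F3 = (1−0.155)×5299 = 4477.6 kg/min.

4478 kg/min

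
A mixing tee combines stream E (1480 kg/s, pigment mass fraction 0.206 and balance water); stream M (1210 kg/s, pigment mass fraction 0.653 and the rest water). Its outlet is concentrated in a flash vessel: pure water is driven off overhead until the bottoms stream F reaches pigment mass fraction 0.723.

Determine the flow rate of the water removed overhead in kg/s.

pigment entering = 1480×0.206 + 1210×0.653 = 1095 kg/s.
All pigment reports to F, so F = 1095/0.723 = 1514.5 kg/s.
Total feed = 2690 kg/s; overhead = 2690 − 1514.5 = 1175.5 kg/s.

1175 kg/s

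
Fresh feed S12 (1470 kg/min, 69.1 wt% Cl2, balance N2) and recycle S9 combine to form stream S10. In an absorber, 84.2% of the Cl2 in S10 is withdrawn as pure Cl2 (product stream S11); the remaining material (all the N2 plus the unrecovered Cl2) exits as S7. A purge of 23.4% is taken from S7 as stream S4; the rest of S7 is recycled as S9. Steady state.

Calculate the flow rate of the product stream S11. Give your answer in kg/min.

973 kg/min

Cl2 in S10: m_A = 1470×0.691 + (1−0.234)·(1−0.842)·m_A, so m_A = 1015.8/0.8790 = 1155.6 kg/min.
Product S11 = 0.842×1155.6 = 973.04 kg/min.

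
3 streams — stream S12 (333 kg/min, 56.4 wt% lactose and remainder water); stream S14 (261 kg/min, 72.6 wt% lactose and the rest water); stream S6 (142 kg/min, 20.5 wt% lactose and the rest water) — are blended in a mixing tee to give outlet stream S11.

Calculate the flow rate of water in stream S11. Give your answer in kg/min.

water out = water in = 333×0.436 + 261×0.274 + 142×0.795 = 329.59 kg/min.

329.6 kg/min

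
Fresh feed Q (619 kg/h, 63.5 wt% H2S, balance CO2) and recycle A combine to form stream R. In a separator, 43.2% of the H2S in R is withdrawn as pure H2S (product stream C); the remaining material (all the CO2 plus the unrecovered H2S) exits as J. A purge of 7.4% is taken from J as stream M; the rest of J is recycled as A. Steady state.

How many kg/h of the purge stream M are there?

CO2 enters only via Q and leaves only via the purge: 619×0.365 = 0.074×(CO2 in J), and the separator passes all CO2, so CO2 in R = CO2 in J = 3053.2 kg/h.
H2S in R: m_A = 619×0.635 + (1−0.074)·(1−0.432)·m_A, so m_A = 393.06/0.4740 = 829.2 kg/h.
J = (1−0.432)×829.2 + 3053.2 = 3524.2 kg/h.
Purge M = 0.074×3524.2 = 260.79 kg/h.

260.8 kg/h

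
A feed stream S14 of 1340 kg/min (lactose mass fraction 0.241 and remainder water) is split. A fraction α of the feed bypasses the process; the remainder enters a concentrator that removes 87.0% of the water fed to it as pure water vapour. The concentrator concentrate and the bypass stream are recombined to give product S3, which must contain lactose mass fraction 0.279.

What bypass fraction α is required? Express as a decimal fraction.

0.794

All 1340×0.241 = 322.94 kg/min of lactose reaches S3, so S3 = 322.94/0.279 = 1157.5 kg/min and vapour = 182.51 kg/min.
The evaporator receives (1−α)·1340 of feed at 0.759 water and removes 0.870 of that water:
0.870×0.759×(1−α)×1340 = 182.51
(1−α) = 182.51/884.84 = 0.2063;  α = 0.7937.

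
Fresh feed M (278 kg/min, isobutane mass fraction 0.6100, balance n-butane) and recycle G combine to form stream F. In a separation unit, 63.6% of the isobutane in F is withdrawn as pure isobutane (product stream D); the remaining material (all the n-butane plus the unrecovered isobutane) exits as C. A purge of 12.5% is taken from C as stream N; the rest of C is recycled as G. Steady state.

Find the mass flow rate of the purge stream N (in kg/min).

119.7 kg/min

n-butane enters only via M and leaves only via the purge: 278×0.390 = 0.125×(n-butane in C), and the separation unit passes all n-butane, so n-butane in F = n-butane in C = 867.36 kg/min.
isobutane in F: m_A = 278×0.610 + (1−0.125)·(1−0.636)·m_A, so m_A = 169.58/0.6815 = 248.83 kg/min.
C = (1−0.636)×248.83 + 867.36 = 957.94 kg/min.
Purge N = 0.125×957.94 = 119.74 kg/min.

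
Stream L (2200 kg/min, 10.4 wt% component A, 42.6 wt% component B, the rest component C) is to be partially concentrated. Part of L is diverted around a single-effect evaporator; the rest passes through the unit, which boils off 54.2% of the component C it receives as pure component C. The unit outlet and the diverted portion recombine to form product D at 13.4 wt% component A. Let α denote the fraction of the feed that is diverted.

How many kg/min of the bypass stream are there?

All 2200×0.104 = 228.8 kg/min of component A reaches D, so D = 228.8/0.134 = 1707.5 kg/min and vapour = 492.54 kg/min.
The evaporator receives (1−α)·2200 of feed at 0.470 component C and removes 0.542 of that component C:
0.542×0.470×(1−α)×2200 = 492.54
(1−α) = 492.54/560.43 = 0.8789;  α = 0.1211.
Bypass flow = 0.1211×2200 = 266.51 kg/min.

266.5 kg/min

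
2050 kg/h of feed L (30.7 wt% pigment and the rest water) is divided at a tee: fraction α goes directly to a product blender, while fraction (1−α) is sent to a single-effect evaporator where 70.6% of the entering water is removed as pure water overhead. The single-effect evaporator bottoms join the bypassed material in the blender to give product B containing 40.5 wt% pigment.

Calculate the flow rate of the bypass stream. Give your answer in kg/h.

1036 kg/h

All 2050×0.307 = 629.35 kg/h of pigment reaches B, so B = 629.35/0.405 = 1554 kg/h and vapour = 496.05 kg/h.
The evaporator receives (1−α)·2050 of feed at 0.693 water and removes 0.706 of that water:
0.706×0.693×(1−α)×2050 = 496.05
(1−α) = 496.05/1003 = 0.4946;  α = 0.5054.
Bypass flow = 0.5054×2050 = 1036.1 kg/h.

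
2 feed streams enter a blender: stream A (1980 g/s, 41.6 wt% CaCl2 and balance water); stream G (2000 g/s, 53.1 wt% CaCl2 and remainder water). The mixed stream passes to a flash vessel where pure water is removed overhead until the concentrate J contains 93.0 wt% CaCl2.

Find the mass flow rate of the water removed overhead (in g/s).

1952 g/s

CaCl2 entering = 1980×0.416 + 2000×0.531 = 1885.7 g/s.
All CaCl2 reports to J, so J = 1885.7/0.930 = 2027.6 g/s.
Total feed = 3980 g/s; overhead = 3980 − 2027.6 = 1952.4 g/s.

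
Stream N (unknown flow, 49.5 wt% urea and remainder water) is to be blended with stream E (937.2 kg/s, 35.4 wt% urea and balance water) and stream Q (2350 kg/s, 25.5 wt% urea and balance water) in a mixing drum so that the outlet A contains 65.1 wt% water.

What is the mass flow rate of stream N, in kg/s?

Let N be the unknown flow. Total out = 3287.2 + N.
water balance: 2356.2 + 0.505·N = 0.651·(3287.2 + N)
(0.505 − 0.651)·N = 0.651×3287.2 − 2356.2 = -216.21
N = -216.21 / -0.146 = 1480.9 kg/s

1481 kg/s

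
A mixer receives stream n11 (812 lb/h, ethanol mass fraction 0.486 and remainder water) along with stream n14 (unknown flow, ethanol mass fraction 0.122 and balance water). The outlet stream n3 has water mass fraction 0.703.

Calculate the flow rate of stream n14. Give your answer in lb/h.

877 lb/h

Let n14 be the unknown flow. Total out = 812 + n14.
water balance: 417.37 + 0.878·n14 = 0.703·(812 + n14)
(0.878 − 0.703)·n14 = 0.703×812 − 417.37 = 153.47
n14 = 153.47 / 0.175 = 876.96 lb/h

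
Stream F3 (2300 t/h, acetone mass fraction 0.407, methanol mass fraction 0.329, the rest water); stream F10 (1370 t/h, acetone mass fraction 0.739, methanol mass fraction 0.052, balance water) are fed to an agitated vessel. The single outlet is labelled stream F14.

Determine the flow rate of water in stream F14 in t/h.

893.5 t/h

water out = water in = 2300×0.264 + 1370×0.209 = 893.53 t/h.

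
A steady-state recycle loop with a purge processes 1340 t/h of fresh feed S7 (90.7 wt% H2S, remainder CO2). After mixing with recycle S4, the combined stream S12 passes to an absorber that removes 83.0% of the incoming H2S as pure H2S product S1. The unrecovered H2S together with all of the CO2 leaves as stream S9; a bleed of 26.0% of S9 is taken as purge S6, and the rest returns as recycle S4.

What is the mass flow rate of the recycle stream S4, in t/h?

CO2 enters only via S7 and leaves only via the purge: 1340×0.093 = 0.260×(CO2 in S9), and the absorber passes all CO2, so CO2 in S12 = CO2 in S9 = 479.31 t/h.
H2S in S12: m_A = 1340×0.907 + (1−0.260)·(1−0.830)·m_A, so m_A = 1215.4/0.8742 = 1390.3 t/h.
S9 = (1−0.830)×1390.3 + 479.31 = 715.65 t/h.
Recycle S4 = (1−0.260)×715.65 = 529.58 t/h.

529.6 t/h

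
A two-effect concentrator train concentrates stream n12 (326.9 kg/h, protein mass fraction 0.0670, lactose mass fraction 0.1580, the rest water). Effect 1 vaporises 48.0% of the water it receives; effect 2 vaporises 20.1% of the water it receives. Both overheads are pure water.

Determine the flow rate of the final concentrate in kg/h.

water in feed = 326.9×0.775 = 253.35 kg/h.
After stage 1: water left = (1−0.480)×253.35 = 131.74; stream total = 205.29 kg/h.
After stage 2: water left = (1−0.201)×131.74 = 105.26; final concentrate = 178.81 kg/h.

178.8 kg/h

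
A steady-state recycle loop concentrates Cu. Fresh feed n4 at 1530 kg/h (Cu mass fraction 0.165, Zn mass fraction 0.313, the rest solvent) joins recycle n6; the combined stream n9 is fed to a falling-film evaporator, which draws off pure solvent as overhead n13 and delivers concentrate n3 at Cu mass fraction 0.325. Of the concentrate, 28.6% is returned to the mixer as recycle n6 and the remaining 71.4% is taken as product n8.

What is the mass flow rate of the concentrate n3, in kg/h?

Overall Cu balance (none leaves overhead): Cu in fresh feed = Cu in product, i.e. 1530×0.165 = (1−0.286)·n3·0.325.
n3 = 252.45/(0.325×0.714) = 1087.9 kg/h.

1088 kg/h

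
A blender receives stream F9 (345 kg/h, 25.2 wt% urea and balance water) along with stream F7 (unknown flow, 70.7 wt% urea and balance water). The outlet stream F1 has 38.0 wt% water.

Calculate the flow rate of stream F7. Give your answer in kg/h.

Let F7 be the unknown flow. Total out = 345 + F7.
water balance: 258.06 + 0.293·F7 = 0.380·(345 + F7)
(0.293 − 0.380)·F7 = 0.380×345 − 258.06 = -126.96
F7 = -126.96 / -0.087 = 1459.3 kg/h

1459 kg/h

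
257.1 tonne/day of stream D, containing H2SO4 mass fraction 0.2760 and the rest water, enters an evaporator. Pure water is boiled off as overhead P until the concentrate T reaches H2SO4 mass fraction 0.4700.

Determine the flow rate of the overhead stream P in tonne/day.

H2SO4 is conserved: 257.1×0.276 = 70.96 tonne/day all reports to the concentrate.
Concentrate = 70.96/(target fraction) = 150.98 tonne/day.
Overhead = 257.1 − 150.98 = 106.12 tonne/day.

106.1 tonne/day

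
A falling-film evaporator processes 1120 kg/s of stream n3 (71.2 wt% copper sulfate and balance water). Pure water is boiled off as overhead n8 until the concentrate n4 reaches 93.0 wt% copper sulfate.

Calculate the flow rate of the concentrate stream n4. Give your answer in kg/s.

857.5 kg/s

copper sulfate is conserved: 1120×0.712 = 797.44 kg/s all reports to the concentrate.
Concentrate = 797.44/(target fraction) = 857.46 kg/s.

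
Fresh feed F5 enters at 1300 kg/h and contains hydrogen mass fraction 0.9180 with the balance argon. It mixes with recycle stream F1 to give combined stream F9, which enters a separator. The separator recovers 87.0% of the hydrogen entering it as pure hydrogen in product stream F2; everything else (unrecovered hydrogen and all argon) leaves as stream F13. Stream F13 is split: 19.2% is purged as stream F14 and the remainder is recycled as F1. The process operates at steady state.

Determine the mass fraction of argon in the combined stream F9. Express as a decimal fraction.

argon enters only via F5 and leaves only via the purge: 1300×0.082 = 0.192×(argon in F13), and the separator passes all argon, so argon in F9 = argon in F13 = 555.21 kg/h.
hydrogen in F9: m_A = 1300×0.918 + (1−0.192)·(1−0.870)·m_A, so m_A = 1193.4/0.8950 = 1333.5 kg/h.
F9 = 1333.5 + 555.21 = 1888.7 kg/h.
argon fraction in F9 = 555.21/1888.7 = 0.2940.

0.2940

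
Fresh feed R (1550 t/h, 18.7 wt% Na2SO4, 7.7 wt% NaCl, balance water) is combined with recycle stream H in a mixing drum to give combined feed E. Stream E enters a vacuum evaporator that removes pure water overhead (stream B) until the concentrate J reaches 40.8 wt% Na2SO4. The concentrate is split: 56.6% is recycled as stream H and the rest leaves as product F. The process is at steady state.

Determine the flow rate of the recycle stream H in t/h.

926.5 t/h

Overall Na2SO4 balance (none leaves overhead): Na2SO4 in fresh feed = Na2SO4 in product, i.e. 1550×0.187 = (1−0.566)·J·0.408.
J = 289.85/(0.408×0.434) = 1636.9 t/h.
Recycle H = 0.566×1636.9 = 926.49 t/h.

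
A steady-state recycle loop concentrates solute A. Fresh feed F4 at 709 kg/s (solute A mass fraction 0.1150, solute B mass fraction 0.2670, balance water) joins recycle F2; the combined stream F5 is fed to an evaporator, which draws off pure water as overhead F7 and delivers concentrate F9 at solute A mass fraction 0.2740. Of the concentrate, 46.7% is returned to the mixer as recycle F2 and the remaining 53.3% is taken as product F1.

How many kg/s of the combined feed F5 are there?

Overall solute A balance (none leaves overhead): solute A in fresh feed = solute A in product, i.e. 709×0.115 = (1−0.467)·F9·0.274.
F9 = 81.535/(0.274×0.533) = 558.3 kg/s.
Recycle F2 = 0.467×558.3 = 260.73 kg/s.
Combined feed F5 = 709 + 260.73 = 969.73 kg/s.

969.7 kg/s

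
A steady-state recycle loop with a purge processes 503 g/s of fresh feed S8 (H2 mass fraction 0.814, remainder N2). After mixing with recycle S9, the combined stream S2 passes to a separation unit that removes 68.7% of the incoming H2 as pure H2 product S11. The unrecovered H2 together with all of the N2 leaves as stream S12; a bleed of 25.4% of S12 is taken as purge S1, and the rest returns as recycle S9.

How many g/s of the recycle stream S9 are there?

399.5 g/s

N2 enters only via S8 and leaves only via the purge: 503×0.186 = 0.254×(N2 in S12), and the separation unit passes all N2, so N2 in S2 = N2 in S12 = 368.34 g/s.
H2 in S2: m_A = 503×0.814 + (1−0.254)·(1−0.687)·m_A, so m_A = 409.44/0.7665 = 534.17 g/s.
S12 = (1−0.687)×534.17 + 368.34 = 535.53 g/s.
Recycle S9 = (1−0.254)×535.53 = 399.51 g/s.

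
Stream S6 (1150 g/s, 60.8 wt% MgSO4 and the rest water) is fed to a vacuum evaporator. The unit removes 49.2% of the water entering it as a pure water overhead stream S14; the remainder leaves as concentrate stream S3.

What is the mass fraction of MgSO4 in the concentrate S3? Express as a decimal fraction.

MgSO4 is not removed: 1150×0.608 = 699.2 g/s of MgSO4 enters S3.
water entering = 1150×0.392 = 450.8 g/s; overhead removed = 0.492×450.8 = 221.79 g/s.
Concentrate = 1150 − 221.79 = 928.21 g/s.
Mass fraction = 699.2/928.21 = 0.7533.

0.7533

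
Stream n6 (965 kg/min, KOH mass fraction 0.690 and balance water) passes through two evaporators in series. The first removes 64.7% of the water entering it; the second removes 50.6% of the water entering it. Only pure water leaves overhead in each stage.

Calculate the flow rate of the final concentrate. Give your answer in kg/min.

718 kg/min

water in feed = 965×0.310 = 299.15 kg/min.
After stage 1: water left = (1−0.647)×299.15 = 105.6; stream total = 771.45 kg/min.
After stage 2: water left = (1−0.506)×105.6 = 52.166; final concentrate = 718.02 kg/min.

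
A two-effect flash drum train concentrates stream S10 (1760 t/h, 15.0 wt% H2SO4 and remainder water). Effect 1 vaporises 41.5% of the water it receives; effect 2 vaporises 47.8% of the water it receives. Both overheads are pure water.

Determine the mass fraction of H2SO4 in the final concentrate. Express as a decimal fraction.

0.366

water in feed = 1760×0.850 = 1496 t/h.
After stage 1: water left = (1−0.415)×1496 = 875.16; stream total = 1139.2 t/h.
After stage 2: water left = (1−0.478)×875.16 = 456.83; final concentrate = 720.83 t/h.
H2SO4 fraction = 264/720.83 = 0.366.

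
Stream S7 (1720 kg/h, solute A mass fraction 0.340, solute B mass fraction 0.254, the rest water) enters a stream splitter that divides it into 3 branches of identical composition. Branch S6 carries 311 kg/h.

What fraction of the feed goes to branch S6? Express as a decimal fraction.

0.181

Fraction to S6 = 311/1720 = 0.1808.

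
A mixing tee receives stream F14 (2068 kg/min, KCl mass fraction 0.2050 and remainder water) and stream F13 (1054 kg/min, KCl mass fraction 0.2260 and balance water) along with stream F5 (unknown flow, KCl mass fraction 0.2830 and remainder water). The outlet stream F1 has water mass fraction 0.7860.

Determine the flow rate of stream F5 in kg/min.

Let F5 be the unknown flow. Total out = 3122 + F5.
water balance: 2459.9 + 0.717·F5 = 0.786·(3122 + F5)
(0.717 − 0.786)·F5 = 0.786×3122 − 2459.9 = -5.964
F5 = -5.964 / -0.069 = 86.435 kg/min

86.43 kg/min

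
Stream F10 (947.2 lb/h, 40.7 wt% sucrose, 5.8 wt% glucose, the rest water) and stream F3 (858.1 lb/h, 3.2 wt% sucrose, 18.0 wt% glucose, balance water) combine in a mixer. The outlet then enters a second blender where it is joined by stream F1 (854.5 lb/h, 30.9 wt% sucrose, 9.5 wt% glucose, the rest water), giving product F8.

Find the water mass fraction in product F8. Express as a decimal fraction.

Overall, product flow = 2659.8 lb/h.
water in = 947.2×0.535 + 858.1×0.788 + 854.5×0.596 = 1692.2 lb/h.
water fraction in F8 = 0.636.

0.636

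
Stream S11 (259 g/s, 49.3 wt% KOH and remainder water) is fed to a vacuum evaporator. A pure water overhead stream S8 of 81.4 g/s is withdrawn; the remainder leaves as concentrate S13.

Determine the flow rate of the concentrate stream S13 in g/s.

177.6 g/s

Concentrate = 259 − 81.4 = 177.6 g/s.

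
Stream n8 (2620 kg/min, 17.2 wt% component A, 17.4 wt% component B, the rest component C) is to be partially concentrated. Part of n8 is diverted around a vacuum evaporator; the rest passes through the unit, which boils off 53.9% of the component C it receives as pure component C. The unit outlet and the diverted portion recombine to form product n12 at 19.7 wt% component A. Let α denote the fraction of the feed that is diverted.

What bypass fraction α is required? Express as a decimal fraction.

All 2620×0.172 = 450.64 kg/min of component A reaches n12, so n12 = 450.64/0.197 = 2287.5 kg/min and vapour = 332.49 kg/min.
The evaporator receives (1−α)·2620 of feed at 0.654 component C and removes 0.539 of that component C:
0.539×0.654×(1−α)×2620 = 332.49
(1−α) = 332.49/923.57 = 0.3600;  α = 0.6400.

0.640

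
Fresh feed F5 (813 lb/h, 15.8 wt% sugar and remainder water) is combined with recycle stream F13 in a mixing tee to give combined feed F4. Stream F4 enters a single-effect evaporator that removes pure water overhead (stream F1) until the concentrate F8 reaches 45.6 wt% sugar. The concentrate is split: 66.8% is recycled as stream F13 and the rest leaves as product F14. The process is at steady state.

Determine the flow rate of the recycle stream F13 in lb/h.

566.8 lb/h

Overall sugar balance (none leaves overhead): sugar in fresh feed = sugar in product, i.e. 813×0.158 = (1−0.668)·F8·0.456.
F8 = 128.45/(0.456×0.332) = 848.49 lb/h.
Recycle F13 = 0.668×848.49 = 566.79 lb/h.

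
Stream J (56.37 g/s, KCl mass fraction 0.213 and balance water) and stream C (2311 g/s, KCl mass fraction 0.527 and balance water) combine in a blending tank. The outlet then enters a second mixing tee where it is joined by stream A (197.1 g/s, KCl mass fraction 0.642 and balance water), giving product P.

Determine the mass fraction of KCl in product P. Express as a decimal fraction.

0.529

Overall, product flow = 2564.5 g/s.
KCl in = 56.37×0.213 + 2311×0.527 + 197.1×0.642 = 1356.4 g/s.
KCl fraction in P = 0.529.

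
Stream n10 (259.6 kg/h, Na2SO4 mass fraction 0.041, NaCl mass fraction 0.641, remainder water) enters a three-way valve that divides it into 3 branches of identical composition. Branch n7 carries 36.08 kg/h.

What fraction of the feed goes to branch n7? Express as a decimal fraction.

Fraction to n7 = 36.08/259.6 = 0.1390.

0.139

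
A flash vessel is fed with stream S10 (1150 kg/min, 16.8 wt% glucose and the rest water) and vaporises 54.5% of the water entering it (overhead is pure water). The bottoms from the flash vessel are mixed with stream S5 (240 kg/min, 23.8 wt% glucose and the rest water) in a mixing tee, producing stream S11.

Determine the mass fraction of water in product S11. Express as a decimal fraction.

0.712

Vapour removed = 0.545×0.832×1150 = 521.46 kg/min; concentrate = 628.54 kg/min.
water reaching the mixer = 435.34 (from concentrate) + 240×0.762 = 618.22 kg/min.
Product flow = 628.54 + 240 = 868.54 kg/min; water fraction = 0.712.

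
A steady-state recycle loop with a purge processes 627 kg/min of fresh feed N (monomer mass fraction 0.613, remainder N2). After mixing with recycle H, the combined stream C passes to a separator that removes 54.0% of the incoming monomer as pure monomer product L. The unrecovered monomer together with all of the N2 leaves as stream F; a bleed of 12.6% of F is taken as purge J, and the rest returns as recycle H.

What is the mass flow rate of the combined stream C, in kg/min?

N2 enters only via N and leaves only via the purge: 627×0.387 = 0.126×(N2 in F), and the separator passes all N2, so N2 in C = N2 in F = 1925.8 kg/min.
monomer in C: m_A = 627×0.613 + (1−0.126)·(1−0.540)·m_A, so m_A = 384.35/0.5980 = 642.77 kg/min.
C = 642.77 + 1925.8 = 2568.6 kg/min.

2569 kg/min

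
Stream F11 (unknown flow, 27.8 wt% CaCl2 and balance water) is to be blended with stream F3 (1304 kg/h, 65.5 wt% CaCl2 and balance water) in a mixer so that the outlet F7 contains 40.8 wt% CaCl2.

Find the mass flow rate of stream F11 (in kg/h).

2478 kg/h

Let F11 be the unknown flow. Total out = 1304 + F11.
CaCl2 balance: 854.12 + 0.278·F11 = 0.408·(1304 + F11)
(0.278 − 0.408)·F11 = 0.408×1304 − 854.12 = -322.09
F11 = -322.09 / -0.130 = 2477.6 kg/h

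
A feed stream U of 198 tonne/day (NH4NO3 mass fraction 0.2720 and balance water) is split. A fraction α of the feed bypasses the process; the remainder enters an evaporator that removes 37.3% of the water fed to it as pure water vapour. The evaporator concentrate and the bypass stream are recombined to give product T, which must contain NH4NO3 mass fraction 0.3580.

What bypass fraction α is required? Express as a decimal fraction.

0.115

All 198×0.272 = 53.856 tonne/day of NH4NO3 reaches T, so T = 53.856/0.358 = 150.44 tonne/day and vapour = 47.564 tonne/day.
The evaporator receives (1−α)·198 of feed at 0.728 water and removes 0.373 of that water:
0.373×0.728×(1−α)×198 = 47.564
(1−α) = 47.564/53.766 = 0.8847;  α = 0.1153.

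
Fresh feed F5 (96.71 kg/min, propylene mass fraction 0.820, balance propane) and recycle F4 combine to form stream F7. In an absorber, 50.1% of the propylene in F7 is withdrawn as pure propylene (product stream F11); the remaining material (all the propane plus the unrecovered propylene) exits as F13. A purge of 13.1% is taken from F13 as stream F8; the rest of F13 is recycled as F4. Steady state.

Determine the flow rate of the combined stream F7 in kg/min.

propane enters only via F5 and leaves only via the purge: 96.71×0.180 = 0.131×(propane in F13), and the absorber passes all propane, so propane in F7 = propane in F13 = 132.88 kg/min.
propylene in F7: m_A = 96.71×0.820 + (1−0.131)·(1−0.501)·m_A, so m_A = 79.302/0.5664 = 140.02 kg/min.
F7 = 140.02 + 132.88 = 272.9 kg/min.

272.9 kg/min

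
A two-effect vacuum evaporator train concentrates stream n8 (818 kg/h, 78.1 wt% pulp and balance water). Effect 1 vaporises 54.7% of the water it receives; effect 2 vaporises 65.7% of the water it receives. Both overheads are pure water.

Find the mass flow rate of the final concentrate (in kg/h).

666.7 kg/h

water in feed = 818×0.219 = 179.14 kg/h.
After stage 1: water left = (1−0.547)×179.14 = 81.151; stream total = 720.01 kg/h.
After stage 2: water left = (1−0.657)×81.151 = 27.835; final concentrate = 666.69 kg/h.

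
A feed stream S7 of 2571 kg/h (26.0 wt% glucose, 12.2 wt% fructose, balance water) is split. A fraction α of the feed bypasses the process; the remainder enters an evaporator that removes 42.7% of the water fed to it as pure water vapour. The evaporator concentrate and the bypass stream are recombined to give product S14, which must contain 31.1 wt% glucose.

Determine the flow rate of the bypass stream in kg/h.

All 2571×0.260 = 668.46 kg/h of glucose reaches S14, so S14 = 668.46/0.311 = 2149.4 kg/h and vapour = 421.61 kg/h.
The evaporator receives (1−α)·2571 of feed at 0.618 water and removes 0.427 of that water:
0.427×0.618×(1−α)×2571 = 421.61
(1−α) = 421.61/678.45 = 0.6214;  α = 0.3786.
Bypass flow = 0.3786×2571 = 973.3 kg/h.

973.3 kg/h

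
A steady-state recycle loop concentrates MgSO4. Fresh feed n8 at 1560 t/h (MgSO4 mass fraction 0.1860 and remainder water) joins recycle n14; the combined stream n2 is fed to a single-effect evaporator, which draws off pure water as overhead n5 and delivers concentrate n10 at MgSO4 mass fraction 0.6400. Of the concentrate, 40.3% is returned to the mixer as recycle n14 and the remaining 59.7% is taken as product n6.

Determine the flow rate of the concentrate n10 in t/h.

759.4 t/h

Overall MgSO4 balance (none leaves overhead): MgSO4 in fresh feed = MgSO4 in product, i.e. 1560×0.186 = (1−0.403)·n10·0.640.
n10 = 290.16/(0.640×0.597) = 759.42 t/h.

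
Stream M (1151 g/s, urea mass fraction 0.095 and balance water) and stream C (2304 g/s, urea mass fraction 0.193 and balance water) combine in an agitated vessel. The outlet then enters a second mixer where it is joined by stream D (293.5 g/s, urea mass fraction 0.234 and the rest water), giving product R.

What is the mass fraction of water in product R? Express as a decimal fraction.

Overall, product flow = 3748.5 g/s.
water in = 1151×0.905 + 2304×0.807 + 293.5×0.766 = 3125.8 g/s.
water fraction in R = 0.834.

0.834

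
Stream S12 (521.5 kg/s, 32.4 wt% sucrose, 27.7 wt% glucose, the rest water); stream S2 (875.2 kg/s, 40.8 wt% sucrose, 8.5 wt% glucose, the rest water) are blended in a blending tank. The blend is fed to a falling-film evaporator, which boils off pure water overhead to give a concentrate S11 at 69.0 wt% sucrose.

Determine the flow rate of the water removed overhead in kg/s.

634.3 kg/s

sucrose entering = 521.5×0.324 + 875.2×0.408 = 526.05 kg/s.
All sucrose reports to S11, so S11 = 526.05/0.690 = 762.39 kg/s.
Total feed = 1396.7 kg/s; overhead = 1396.7 − 762.39 = 634.31 kg/s.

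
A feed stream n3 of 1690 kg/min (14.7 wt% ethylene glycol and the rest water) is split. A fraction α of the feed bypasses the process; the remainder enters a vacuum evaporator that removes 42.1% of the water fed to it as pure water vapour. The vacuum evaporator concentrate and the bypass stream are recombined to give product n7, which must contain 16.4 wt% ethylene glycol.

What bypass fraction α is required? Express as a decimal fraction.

All 1690×0.147 = 248.43 kg/min of ethylene glycol reaches n7, so n7 = 248.43/0.164 = 1514.8 kg/min and vapour = 175.18 kg/min.
The evaporator receives (1−α)·1690 of feed at 0.853 water and removes 0.421 of that water:
0.421×0.853×(1−α)×1690 = 175.18
(1−α) = 175.18/606.9 = 0.2887;  α = 0.7113.

0.711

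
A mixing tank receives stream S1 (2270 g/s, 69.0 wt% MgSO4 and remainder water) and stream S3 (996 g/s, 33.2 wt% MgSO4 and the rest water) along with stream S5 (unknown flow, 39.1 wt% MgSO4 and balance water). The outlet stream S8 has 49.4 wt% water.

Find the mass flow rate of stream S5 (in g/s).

2125 g/s

Let S5 be the unknown flow. Total out = 3266 + S5.
water balance: 1369 + 0.609·S5 = 0.494·(3266 + S5)
(0.609 − 0.494)·S5 = 0.494×3266 − 1369 = 244.38
S5 = 244.38 / 0.115 = 2125 g/s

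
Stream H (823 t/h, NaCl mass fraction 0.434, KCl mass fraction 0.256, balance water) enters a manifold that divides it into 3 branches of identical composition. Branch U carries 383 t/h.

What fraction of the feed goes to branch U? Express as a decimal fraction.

Fraction to U = 383/823 = 0.4654.

0.465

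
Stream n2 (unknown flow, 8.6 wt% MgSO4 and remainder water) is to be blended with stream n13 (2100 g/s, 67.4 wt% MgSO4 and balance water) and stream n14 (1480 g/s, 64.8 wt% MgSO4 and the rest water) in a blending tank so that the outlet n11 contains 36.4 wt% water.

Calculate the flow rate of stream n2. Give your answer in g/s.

177.4 g/s

Let n2 be the unknown flow. Total out = 3580 + n2.
water balance: 1205.6 + 0.914·n2 = 0.364·(3580 + n2)
(0.914 − 0.364)·n2 = 0.364×3580 − 1205.6 = 97.56
n2 = 97.56 / 0.550 = 177.38 g/s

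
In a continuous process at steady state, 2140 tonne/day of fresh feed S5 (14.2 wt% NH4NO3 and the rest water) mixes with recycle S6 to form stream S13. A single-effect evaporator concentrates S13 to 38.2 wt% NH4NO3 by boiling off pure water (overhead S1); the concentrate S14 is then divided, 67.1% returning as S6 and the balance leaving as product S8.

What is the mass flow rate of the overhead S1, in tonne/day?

Overall NH4NO3 balance (none leaves overhead): NH4NO3 in fresh feed = NH4NO3 in product, i.e. 2140×0.142 = (1−0.671)·S14·0.382.
S14 = 303.88/(0.382×0.329) = 2417.9 tonne/day.
Recycle S6 = 0.671×2417.9 = 1622.4 tonne/day.
Combined feed S13 = 2140 + 1622.4 = 3762.4 tonne/day.
Overhead S1 = S13 − S14 = 3762.4 − 2417.9 = 1344.5 tonne/day.

1345 tonne/day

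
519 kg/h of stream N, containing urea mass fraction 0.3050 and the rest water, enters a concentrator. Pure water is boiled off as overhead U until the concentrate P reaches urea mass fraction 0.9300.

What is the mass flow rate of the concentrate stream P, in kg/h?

urea is conserved: 519×0.305 = 158.29 kg/h all reports to the concentrate.
Concentrate = 158.29/(target fraction) = 170.21 kg/h.

170.2 kg/h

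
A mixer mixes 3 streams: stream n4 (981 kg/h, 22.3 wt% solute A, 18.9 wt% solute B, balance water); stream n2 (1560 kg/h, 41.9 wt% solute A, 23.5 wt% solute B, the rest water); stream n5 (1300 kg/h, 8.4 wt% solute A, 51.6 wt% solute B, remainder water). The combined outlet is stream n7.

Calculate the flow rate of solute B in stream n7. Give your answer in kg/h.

solute B out = solute B in = 981×0.189 + 1560×0.235 + 1300×0.516 = 1222.8 kg/h.

1223 kg/h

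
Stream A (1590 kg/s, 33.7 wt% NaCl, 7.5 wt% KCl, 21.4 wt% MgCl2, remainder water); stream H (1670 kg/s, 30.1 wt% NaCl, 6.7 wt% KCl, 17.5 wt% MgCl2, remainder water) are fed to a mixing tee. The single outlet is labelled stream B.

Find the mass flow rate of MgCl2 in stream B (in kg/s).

632.5 kg/s

MgCl2 out = MgCl2 in = 1590×0.214 + 1670×0.175 = 632.51 kg/s.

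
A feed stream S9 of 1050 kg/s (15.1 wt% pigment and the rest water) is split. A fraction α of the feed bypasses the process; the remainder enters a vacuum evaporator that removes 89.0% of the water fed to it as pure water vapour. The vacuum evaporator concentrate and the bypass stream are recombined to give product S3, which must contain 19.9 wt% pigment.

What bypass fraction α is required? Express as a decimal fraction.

All 1050×0.151 = 158.55 kg/s of pigment reaches S3, so S3 = 158.55/0.199 = 796.73 kg/s and vapour = 253.27 kg/s.
The evaporator receives (1−α)·1050 of feed at 0.849 water and removes 0.890 of that water:
0.890×0.849×(1−α)×1050 = 253.27
(1−α) = 253.27/793.39 = 0.3192;  α = 0.6808.

0.681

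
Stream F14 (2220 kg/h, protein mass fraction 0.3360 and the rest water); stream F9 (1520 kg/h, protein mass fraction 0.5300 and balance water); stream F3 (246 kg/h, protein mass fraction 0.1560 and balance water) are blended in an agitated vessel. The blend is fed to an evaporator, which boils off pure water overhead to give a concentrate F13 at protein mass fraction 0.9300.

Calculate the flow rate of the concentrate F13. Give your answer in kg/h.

protein entering = 2220×0.336 + 1520×0.530 + 246×0.156 = 1589.9 kg/h.
All protein reports to F13, so F13 = 1589.9/0.930 = 1709.6 kg/h.

1710 kg/h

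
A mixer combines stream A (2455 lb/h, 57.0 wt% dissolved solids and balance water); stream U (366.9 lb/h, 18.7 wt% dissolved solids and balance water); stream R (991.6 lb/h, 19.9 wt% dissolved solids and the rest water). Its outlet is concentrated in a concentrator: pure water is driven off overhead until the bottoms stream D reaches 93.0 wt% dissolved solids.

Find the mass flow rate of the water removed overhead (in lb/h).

dissolved solids entering = 2455×0.570 + 366.9×0.187 + 991.6×0.199 = 1665.3 lb/h.
All dissolved solids reports to D, so D = 1665.3/0.930 = 1790.6 lb/h.
Total feed = 3813.5 lb/h; overhead = 3813.5 − 1790.6 = 2022.9 lb/h.

2023 lb/h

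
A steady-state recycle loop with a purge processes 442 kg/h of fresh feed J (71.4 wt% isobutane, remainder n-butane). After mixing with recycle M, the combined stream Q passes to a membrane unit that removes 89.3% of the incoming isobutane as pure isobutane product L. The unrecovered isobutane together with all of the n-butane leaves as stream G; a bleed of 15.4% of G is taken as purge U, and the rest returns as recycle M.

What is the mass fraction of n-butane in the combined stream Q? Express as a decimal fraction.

0.7029

n-butane enters only via J and leaves only via the purge: 442×0.286 = 0.154×(n-butane in G), and the membrane unit passes all n-butane, so n-butane in Q = n-butane in G = 820.86 kg/h.
isobutane in Q: m_A = 442×0.714 + (1−0.154)·(1−0.893)·m_A, so m_A = 315.59/0.9095 = 347 kg/h.
Q = 347 + 820.86 = 1167.9 kg/h.
n-butane fraction in Q = 820.86/1167.9 = 0.7029.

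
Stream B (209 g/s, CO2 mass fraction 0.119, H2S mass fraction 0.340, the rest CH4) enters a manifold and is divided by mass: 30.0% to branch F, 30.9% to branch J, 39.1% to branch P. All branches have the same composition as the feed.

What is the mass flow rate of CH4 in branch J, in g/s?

34.94 g/s

Branch J total = 0.309×209 = 64.581 g/s.
CH4 in J = 0.541×64.581 = 34.938 g/s.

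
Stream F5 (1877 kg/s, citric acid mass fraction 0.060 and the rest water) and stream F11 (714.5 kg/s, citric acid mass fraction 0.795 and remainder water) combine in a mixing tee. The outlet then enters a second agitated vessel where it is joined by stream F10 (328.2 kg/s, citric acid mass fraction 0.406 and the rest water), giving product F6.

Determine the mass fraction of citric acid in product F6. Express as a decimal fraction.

Overall, product flow = 2919.7 kg/s.
citric acid in = 1877×0.060 + 714.5×0.795 + 328.2×0.406 = 813.9 kg/s.
citric acid fraction in F6 = 0.279.

0.279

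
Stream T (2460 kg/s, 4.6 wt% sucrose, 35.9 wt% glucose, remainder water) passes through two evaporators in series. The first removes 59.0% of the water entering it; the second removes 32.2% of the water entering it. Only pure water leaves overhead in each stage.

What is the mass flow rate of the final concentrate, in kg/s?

water in feed = 2460×0.595 = 1463.7 kg/s.
After stage 1: water left = (1−0.590)×1463.7 = 600.12; stream total = 1596.4 kg/s.
After stage 2: water left = (1−0.322)×600.12 = 406.88; final concentrate = 1403.2 kg/s.

1403 kg/s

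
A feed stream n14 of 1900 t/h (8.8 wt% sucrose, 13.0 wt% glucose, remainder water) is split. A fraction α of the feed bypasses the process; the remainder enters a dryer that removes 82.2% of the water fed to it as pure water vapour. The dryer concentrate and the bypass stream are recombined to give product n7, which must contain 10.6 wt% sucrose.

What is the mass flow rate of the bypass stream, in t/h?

All 1900×0.088 = 167.2 t/h of sucrose reaches n7, so n7 = 167.2/0.106 = 1577.4 t/h and vapour = 322.64 t/h.
The evaporator receives (1−α)·1900 of feed at 0.782 water and removes 0.822 of that water:
0.822×0.782×(1−α)×1900 = 322.64
(1−α) = 322.64/1221.3 = 0.2642;  α = 0.7358.
Bypass flow = 0.7358×1900 = 1398.1 t/h.

1398 t/h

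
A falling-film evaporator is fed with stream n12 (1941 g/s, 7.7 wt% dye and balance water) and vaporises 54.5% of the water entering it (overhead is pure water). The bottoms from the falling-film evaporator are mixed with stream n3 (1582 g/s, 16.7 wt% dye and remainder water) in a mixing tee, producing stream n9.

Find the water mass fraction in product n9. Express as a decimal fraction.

0.838

Vapour removed = 0.545×0.923×1941 = 976.39 g/s; concentrate = 964.61 g/s.
water reaching the mixer = 815.15 (from concentrate) + 1582×0.833 = 2133 g/s.
Product flow = 964.61 + 1582 = 2546.6 g/s; water fraction = 0.838.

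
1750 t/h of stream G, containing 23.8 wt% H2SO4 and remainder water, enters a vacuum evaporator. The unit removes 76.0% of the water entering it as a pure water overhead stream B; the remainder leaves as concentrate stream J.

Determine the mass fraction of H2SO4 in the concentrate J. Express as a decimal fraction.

0.565

H2SO4 is not removed: 1750×0.238 = 416.5 t/h of H2SO4 enters J.
water entering = 1750×0.762 = 1333.5 t/h; overhead removed = 0.760×1333.5 = 1013.5 t/h.
Concentrate = 1750 − 1013.5 = 736.54 t/h.
Mass fraction = 416.5/736.54 = 0.565.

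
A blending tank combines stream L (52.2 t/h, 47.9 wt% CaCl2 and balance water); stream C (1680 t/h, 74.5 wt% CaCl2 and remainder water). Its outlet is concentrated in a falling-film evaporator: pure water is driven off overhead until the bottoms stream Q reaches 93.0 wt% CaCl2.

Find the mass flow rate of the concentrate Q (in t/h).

1373 t/h

CaCl2 entering = 52.2×0.479 + 1680×0.745 = 1276.6 t/h.
All CaCl2 reports to Q, so Q = 1276.6/0.930 = 1372.7 t/h.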